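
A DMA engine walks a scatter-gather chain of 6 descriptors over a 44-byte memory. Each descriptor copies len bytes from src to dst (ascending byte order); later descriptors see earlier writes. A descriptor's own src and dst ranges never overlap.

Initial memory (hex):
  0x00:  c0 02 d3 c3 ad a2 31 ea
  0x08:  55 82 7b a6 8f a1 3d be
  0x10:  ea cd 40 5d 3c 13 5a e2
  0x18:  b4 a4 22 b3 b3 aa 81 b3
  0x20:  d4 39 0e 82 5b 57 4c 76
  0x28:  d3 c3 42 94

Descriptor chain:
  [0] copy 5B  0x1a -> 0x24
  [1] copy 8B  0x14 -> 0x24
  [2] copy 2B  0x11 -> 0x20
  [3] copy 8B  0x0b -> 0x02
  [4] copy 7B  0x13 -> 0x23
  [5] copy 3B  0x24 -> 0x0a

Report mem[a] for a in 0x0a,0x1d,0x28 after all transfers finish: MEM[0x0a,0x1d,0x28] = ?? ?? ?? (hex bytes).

MEM[0x0a,0x1d,0x28] = 3c aa b4

D0: mem[0x24..0x28] <- [22 b3 b3 aa 81]
D1: mem[0x24..0x2b] <- [3c 13 5a e2 b4 a4 22 b3]
D2: mem[0x20..0x21] <- [cd 40]
D3: mem[0x02..0x09] <- [a6 8f a1 3d be ea cd 40]
D4: mem[0x23..0x29] <- [5d 3c 13 5a e2 b4 a4]
D5: mem[0x0a..0x0c] <- [3c 13 5a]
query mem[0x0a]=0x3c, mem[0x1d]=0xaa, mem[0x28]=0xb4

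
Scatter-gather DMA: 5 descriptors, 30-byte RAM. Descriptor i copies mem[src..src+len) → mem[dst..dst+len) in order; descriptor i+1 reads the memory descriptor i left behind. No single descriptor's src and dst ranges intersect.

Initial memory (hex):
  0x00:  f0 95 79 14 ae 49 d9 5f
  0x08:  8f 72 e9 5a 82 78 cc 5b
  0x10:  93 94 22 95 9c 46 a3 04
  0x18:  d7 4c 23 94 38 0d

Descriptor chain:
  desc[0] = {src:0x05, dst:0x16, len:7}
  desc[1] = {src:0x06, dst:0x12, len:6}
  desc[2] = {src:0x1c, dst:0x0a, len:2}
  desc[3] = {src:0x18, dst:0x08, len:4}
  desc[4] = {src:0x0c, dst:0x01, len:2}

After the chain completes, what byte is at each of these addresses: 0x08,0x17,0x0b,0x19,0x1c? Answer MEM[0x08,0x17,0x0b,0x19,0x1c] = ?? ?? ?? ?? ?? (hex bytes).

MEM[0x08,0x17,0x0b,0x19,0x1c] = 5f 5a e9 8f 5a

  after D0: wrote 7B at 0x16 = 49d95f8f72e95a
  after D1: wrote 6B at 0x12 = d95f8f72e95a
  after D2: wrote 2B at 0x0a = 5a0d
  after D3: wrote 4B at 0x08 = 5f8f72e9
  after D4: wrote 2B at 0x01 = 8278
query mem[0x08]=0x5f, mem[0x17]=0x5a, mem[0x0b]=0xe9, mem[0x19]=0x8f, mem[0x1c]=0x5a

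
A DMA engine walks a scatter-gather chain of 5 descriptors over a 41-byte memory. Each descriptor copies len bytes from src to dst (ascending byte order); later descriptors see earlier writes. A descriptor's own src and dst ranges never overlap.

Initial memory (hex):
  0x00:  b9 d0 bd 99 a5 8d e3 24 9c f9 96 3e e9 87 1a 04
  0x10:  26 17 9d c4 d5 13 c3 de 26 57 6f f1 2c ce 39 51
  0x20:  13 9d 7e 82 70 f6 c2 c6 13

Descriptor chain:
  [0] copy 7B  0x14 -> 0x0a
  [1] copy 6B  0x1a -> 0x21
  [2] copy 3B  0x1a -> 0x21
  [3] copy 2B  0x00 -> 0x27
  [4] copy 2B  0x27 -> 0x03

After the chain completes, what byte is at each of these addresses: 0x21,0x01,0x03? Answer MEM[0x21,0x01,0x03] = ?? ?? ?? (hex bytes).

D0: mem[0x0a..0x10] <- [d5 13 c3 de 26 57 6f]
D1: mem[0x21..0x26] <- [6f f1 2c ce 39 51]
D2: mem[0x21..0x23] <- [6f f1 2c]
D3: mem[0x27..0x28] <- [b9 d0]
D4: mem[0x03..0x04] <- [b9 d0]
query mem[0x21]=0x6f, mem[0x01]=0xd0, mem[0x03]=0xb9

MEM[0x21,0x01,0x03] = 6f d0 b9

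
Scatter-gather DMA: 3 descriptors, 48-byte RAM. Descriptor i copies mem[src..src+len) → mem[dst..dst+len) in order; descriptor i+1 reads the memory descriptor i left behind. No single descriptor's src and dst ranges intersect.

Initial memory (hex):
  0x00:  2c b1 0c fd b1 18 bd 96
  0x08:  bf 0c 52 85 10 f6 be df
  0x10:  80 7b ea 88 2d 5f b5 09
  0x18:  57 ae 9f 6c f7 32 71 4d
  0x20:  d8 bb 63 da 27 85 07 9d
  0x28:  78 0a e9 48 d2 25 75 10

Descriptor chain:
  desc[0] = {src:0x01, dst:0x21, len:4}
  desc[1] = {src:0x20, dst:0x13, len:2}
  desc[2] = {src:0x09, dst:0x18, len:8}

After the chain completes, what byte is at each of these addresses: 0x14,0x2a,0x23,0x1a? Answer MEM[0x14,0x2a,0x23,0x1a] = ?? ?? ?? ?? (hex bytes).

  after D0: wrote 4B at 0x21 = b10cfdb1
  after D1: wrote 2B at 0x13 = d8b1
  after D2: wrote 8B at 0x18 = 0c528510f6bedf80
query mem[0x14]=0xb1, mem[0x2a]=0xe9, mem[0x23]=0xfd, mem[0x1a]=0x85

MEM[0x14,0x2a,0x23,0x1a] = b1 e9 fd 85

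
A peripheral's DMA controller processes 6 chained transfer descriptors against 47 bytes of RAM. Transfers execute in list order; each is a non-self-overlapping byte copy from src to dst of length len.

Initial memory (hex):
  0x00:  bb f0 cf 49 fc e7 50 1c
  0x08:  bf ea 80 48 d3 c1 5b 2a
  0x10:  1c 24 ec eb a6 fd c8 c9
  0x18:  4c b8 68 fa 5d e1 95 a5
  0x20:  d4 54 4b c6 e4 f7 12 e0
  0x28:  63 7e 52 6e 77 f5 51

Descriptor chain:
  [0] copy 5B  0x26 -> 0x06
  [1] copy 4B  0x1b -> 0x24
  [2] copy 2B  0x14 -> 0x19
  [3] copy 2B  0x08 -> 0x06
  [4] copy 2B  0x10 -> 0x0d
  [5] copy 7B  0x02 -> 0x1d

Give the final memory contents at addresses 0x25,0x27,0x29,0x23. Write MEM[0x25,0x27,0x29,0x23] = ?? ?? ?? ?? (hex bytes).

  after D0: wrote 5B at 0x06 = 12e0637e52
  after D1: wrote 4B at 0x24 = fa5de195
  after D2: wrote 2B at 0x19 = a6fd
  after D3: wrote 2B at 0x06 = 637e
  after D4: wrote 2B at 0x0d = 1c24
  after D5: wrote 7B at 0x1d = cf49fce7637e63
query mem[0x25]=0x5d, mem[0x27]=0x95, mem[0x29]=0x7e, mem[0x23]=0x63

MEM[0x25,0x27,0x29,0x23] = 5d 95 7e 63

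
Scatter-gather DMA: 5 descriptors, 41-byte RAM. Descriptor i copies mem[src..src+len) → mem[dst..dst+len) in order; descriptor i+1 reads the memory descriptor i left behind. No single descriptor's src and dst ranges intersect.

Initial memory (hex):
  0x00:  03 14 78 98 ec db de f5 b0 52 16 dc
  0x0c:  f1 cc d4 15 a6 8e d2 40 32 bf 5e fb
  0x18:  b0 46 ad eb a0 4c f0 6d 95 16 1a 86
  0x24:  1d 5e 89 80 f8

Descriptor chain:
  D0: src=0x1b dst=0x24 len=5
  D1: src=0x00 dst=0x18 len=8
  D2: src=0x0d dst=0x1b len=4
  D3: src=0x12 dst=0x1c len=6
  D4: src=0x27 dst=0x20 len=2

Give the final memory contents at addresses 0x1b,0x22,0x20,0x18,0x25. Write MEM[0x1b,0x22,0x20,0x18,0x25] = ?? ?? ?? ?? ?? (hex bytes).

#0 dst[0x24+5] := {0xeb,0xa0,0x4c,0xf0,0x6d}
#1 dst[0x18+8] := {0x03,0x14,0x78,0x98,0xec,0xdb,0xde,0xf5}
#2 dst[0x1b+4] := {0xcc,0xd4,0x15,0xa6}
#3 dst[0x1c+6] := {0xd2,0x40,0x32,0xbf,0x5e,0xfb}
#4 dst[0x20+2] := {0xf0,0x6d}
query mem[0x1b]=0xcc, mem[0x22]=0x1a, mem[0x20]=0xf0, mem[0x18]=0x03, mem[0x25]=0xa0

MEM[0x1b,0x22,0x20,0x18,0x25] = cc 1a f0 03 a0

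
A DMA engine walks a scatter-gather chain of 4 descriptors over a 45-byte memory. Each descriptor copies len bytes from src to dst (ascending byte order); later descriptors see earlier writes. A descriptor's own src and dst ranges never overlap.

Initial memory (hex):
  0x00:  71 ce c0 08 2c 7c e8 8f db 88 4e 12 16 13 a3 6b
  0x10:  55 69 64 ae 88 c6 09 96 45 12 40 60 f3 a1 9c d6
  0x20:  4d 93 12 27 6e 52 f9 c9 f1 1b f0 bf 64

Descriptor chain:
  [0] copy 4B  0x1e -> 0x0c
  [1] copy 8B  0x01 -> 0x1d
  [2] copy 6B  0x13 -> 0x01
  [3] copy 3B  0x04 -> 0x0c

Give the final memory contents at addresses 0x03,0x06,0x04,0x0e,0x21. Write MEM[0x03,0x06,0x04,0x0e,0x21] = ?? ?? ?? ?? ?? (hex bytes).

[0] 0x1e->0x0c len=4 : 9c d6 4d 93
[1] 0x01->0x1d len=8 : ce c0 08 2c 7c e8 8f db
[2] 0x13->0x01 len=6 : ae 88 c6 09 96 45
[3] 0x04->0x0c len=3 : 09 96 45
query mem[0x03]=0xc6, mem[0x06]=0x45, mem[0x04]=0x09, mem[0x0e]=0x45, mem[0x21]=0x7c

MEM[0x03,0x06,0x04,0x0e,0x21] = c6 45 09 45 7c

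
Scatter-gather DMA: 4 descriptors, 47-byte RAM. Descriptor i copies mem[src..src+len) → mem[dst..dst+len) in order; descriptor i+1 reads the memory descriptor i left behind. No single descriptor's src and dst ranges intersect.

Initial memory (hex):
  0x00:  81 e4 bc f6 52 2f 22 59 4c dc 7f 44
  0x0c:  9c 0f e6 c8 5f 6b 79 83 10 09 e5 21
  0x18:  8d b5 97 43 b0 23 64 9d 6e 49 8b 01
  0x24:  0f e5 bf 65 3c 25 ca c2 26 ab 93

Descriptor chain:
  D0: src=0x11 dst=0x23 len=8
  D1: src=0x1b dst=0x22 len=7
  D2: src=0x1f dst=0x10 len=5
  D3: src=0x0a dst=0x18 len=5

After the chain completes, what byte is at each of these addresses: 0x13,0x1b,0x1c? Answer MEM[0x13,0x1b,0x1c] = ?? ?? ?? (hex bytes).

[0] 0x11->0x23 len=8 : 6b 79 83 10 09 e5 21 8d
[1] 0x1b->0x22 len=7 : 43 b0 23 64 9d 6e 49
[2] 0x1f->0x10 len=5 : 9d 6e 49 43 b0
[3] 0x0a->0x18 len=5 : 7f 44 9c 0f e6
query mem[0x13]=0x43, mem[0x1b]=0x0f, mem[0x1c]=0xe6

MEM[0x13,0x1b,0x1c] = 43 0f e6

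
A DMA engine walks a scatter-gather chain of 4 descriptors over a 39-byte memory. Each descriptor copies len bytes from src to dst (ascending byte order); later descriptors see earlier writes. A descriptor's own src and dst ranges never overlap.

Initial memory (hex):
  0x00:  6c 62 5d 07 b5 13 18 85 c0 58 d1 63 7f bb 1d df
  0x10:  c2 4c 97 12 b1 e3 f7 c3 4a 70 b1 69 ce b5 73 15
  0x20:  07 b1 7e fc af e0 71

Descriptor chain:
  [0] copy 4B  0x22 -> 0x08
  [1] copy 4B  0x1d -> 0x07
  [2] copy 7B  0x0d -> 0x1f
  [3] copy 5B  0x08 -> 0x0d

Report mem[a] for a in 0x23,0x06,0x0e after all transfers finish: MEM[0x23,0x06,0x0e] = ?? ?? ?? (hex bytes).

#0 dst[0x08+4] := {0x7e,0xfc,0xaf,0xe0}
#1 dst[0x07+4] := {0xb5,0x73,0x15,0x07}
#2 dst[0x1f+7] := {0xbb,0x1d,0xdf,0xc2,0x4c,0x97,0x12}
#3 dst[0x0d+5] := {0x73,0x15,0x07,0xe0,0x7f}
query mem[0x23]=0x4c, mem[0x06]=0x18, mem[0x0e]=0x15

MEM[0x23,0x06,0x0e] = 4c 18 15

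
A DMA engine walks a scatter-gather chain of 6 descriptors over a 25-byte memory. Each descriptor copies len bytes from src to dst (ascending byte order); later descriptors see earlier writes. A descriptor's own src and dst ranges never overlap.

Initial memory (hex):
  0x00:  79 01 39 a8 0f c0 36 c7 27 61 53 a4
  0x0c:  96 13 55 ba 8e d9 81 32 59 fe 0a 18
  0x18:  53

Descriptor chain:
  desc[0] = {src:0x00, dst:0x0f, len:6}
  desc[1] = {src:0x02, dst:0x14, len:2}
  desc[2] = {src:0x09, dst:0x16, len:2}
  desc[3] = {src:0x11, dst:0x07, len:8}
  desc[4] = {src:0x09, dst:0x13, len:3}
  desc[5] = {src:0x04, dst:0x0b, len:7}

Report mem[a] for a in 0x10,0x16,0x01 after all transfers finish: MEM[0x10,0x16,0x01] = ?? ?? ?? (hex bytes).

MEM[0x10,0x16,0x01] = 0f 61 01

#0 dst[0x0f+6] := {0x79,0x01,0x39,0xa8,0x0f,0xc0}
#1 dst[0x14+2] := {0x39,0xa8}
#2 dst[0x16+2] := {0x61,0x53}
#3 dst[0x07+8] := {0x39,0xa8,0x0f,0x39,0xa8,0x61,0x53,0x53}
#4 dst[0x13+3] := {0x0f,0x39,0xa8}
#5 dst[0x0b+7] := {0x0f,0xc0,0x36,0x39,0xa8,0x0f,0x39}
query mem[0x10]=0x0f, mem[0x16]=0x61, mem[0x01]=0x01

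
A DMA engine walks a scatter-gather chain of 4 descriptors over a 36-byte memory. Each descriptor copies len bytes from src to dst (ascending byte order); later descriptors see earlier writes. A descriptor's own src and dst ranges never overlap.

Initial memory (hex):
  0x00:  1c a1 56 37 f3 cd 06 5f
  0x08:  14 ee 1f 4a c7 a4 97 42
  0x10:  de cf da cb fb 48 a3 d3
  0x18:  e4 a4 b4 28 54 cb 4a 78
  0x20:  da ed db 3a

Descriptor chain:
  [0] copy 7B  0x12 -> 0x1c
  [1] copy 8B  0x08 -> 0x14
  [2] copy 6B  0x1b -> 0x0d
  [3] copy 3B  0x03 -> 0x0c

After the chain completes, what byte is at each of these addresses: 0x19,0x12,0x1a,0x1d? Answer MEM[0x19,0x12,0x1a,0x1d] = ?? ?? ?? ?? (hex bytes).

MEM[0x19,0x12,0x1a,0x1d] = a4 a3 97 cb

D0: mem[0x1c..0x22] <- [da cb fb 48 a3 d3 e4]
D1: mem[0x14..0x1b] <- [14 ee 1f 4a c7 a4 97 42]
D2: mem[0x0d..0x12] <- [42 da cb fb 48 a3]
D3: mem[0x0c..0x0e] <- [37 f3 cd]
query mem[0x19]=0xa4, mem[0x12]=0xa3, mem[0x1a]=0x97, mem[0x1d]=0xcb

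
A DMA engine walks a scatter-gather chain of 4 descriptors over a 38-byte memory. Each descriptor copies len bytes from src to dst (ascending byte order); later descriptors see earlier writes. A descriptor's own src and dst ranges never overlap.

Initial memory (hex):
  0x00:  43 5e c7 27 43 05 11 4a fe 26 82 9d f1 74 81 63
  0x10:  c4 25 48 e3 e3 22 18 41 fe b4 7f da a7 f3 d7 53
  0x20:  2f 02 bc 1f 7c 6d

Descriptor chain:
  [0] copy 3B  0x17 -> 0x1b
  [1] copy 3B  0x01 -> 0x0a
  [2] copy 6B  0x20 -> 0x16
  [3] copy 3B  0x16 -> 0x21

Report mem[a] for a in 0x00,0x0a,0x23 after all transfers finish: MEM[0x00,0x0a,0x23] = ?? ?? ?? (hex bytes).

[0] 0x17->0x1b len=3 : 41 fe b4
[1] 0x01->0x0a len=3 : 5e c7 27
[2] 0x20->0x16 len=6 : 2f 02 bc 1f 7c 6d
[3] 0x16->0x21 len=3 : 2f 02 bc
query mem[0x00]=0x43, mem[0x0a]=0x5e, mem[0x23]=0xbc

MEM[0x00,0x0a,0x23] = 43 5e bc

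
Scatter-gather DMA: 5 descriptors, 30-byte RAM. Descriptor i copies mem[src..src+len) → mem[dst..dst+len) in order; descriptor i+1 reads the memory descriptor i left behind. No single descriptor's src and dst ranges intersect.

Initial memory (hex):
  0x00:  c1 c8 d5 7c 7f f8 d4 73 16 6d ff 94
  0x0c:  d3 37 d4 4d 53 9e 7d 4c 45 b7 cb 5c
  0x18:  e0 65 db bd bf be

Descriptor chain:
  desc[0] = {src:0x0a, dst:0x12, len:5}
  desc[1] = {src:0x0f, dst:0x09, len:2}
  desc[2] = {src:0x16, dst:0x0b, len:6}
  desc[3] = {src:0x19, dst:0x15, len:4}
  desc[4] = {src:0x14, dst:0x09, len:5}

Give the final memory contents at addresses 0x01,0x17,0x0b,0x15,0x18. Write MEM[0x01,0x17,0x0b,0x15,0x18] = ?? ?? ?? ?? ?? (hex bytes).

MEM[0x01,0x17,0x0b,0x15,0x18] = c8 bd db 65 bf

D0: mem[0x12..0x16] <- [ff 94 d3 37 d4]
D1: mem[0x09..0x0a] <- [4d 53]
D2: mem[0x0b..0x10] <- [d4 5c e0 65 db bd]
D3: mem[0x15..0x18] <- [65 db bd bf]
D4: mem[0x09..0x0d] <- [d3 65 db bd bf]
query mem[0x01]=0xc8, mem[0x17]=0xbd, mem[0x0b]=0xdb, mem[0x15]=0x65, mem[0x18]=0xbf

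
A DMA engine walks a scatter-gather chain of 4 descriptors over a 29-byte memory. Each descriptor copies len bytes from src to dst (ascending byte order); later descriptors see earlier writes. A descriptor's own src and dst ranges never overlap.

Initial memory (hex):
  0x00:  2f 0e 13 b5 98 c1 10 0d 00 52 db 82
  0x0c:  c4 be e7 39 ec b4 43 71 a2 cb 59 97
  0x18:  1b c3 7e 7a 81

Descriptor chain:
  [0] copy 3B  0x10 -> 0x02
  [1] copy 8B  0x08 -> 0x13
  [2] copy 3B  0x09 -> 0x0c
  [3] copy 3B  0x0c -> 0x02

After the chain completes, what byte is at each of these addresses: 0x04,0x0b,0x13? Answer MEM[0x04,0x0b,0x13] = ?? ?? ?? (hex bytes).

D0: mem[0x02..0x04] <- [ec b4 43]
D1: mem[0x13..0x1a] <- [00 52 db 82 c4 be e7 39]
D2: mem[0x0c..0x0e] <- [52 db 82]
D3: mem[0x02..0x04] <- [52 db 82]
query mem[0x04]=0x82, mem[0x0b]=0x82, mem[0x13]=0x00

MEM[0x04,0x0b,0x13] = 82 82 00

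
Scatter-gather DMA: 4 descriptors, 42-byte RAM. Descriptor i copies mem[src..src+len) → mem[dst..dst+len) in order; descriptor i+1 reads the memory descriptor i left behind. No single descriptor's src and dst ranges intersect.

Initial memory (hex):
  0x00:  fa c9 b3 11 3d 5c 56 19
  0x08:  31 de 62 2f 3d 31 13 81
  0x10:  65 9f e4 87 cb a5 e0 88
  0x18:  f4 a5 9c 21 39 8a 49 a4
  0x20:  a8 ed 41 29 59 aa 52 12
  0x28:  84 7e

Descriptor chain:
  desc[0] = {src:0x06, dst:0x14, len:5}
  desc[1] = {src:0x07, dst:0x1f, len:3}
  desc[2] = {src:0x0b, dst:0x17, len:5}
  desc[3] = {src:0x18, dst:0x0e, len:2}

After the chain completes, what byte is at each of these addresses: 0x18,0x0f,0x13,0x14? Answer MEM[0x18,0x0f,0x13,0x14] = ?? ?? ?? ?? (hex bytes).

[0] 0x06->0x14 len=5 : 56 19 31 de 62
[1] 0x07->0x1f len=3 : 19 31 de
[2] 0x0b->0x17 len=5 : 2f 3d 31 13 81
[3] 0x18->0x0e len=2 : 3d 31
query mem[0x18]=0x3d, mem[0x0f]=0x31, mem[0x13]=0x87, mem[0x14]=0x56

MEM[0x18,0x0f,0x13,0x14] = 3d 31 87 56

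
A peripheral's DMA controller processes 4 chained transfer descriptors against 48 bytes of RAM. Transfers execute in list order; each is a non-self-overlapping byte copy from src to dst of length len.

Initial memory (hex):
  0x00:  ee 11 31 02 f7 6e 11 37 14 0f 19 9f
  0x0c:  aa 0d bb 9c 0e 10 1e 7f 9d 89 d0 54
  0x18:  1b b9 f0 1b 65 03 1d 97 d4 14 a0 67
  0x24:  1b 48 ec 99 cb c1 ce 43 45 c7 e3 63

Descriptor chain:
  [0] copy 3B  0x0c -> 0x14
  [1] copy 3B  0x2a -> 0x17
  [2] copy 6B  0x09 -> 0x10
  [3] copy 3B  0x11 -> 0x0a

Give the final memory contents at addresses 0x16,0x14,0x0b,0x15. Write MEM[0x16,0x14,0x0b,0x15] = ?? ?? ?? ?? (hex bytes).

MEM[0x16,0x14,0x0b,0x15] = bb 0d 9f bb

D0: mem[0x14..0x16] <- [aa 0d bb]
D1: mem[0x17..0x19] <- [ce 43 45]
D2: mem[0x10..0x15] <- [0f 19 9f aa 0d bb]
D3: mem[0x0a..0x0c] <- [19 9f aa]
query mem[0x16]=0xbb, mem[0x14]=0x0d, mem[0x0b]=0x9f, mem[0x15]=0xbb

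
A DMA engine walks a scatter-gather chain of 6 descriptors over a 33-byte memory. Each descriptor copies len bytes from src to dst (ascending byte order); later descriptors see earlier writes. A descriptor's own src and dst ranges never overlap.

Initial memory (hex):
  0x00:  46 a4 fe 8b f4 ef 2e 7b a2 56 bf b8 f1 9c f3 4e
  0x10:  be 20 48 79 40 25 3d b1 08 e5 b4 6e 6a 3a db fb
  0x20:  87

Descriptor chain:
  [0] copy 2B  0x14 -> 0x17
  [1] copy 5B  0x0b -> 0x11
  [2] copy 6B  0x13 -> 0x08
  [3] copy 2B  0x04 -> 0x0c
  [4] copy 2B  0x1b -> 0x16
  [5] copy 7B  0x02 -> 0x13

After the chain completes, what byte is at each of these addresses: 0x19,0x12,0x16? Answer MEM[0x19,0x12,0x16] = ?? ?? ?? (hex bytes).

#0 dst[0x17+2] := {0x40,0x25}
#1 dst[0x11+5] := {0xb8,0xf1,0x9c,0xf3,0x4e}
#2 dst[0x08+6] := {0x9c,0xf3,0x4e,0x3d,0x40,0x25}
#3 dst[0x0c+2] := {0xf4,0xef}
#4 dst[0x16+2] := {0x6e,0x6a}
#5 dst[0x13+7] := {0xfe,0x8b,0xf4,0xef,0x2e,0x7b,0x9c}
query mem[0x19]=0x9c, mem[0x12]=0xf1, mem[0x16]=0xef

MEM[0x19,0x12,0x16] = 9c f1 ef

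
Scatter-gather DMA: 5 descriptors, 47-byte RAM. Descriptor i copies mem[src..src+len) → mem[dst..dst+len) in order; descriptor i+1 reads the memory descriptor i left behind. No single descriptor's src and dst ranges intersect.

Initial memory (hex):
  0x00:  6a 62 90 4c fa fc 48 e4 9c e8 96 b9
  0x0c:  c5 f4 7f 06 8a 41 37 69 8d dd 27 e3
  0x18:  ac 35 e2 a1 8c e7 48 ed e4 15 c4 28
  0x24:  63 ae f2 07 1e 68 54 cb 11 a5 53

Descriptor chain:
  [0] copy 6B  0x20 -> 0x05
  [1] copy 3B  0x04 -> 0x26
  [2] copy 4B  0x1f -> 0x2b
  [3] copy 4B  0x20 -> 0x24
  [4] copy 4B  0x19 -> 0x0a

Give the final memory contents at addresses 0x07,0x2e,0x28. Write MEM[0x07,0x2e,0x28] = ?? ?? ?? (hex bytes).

MEM[0x07,0x2e,0x28] = c4 c4 15

D0: mem[0x05..0x0a] <- [e4 15 c4 28 63 ae]
D1: mem[0x26..0x28] <- [fa e4 15]
D2: mem[0x2b..0x2e] <- [ed e4 15 c4]
D3: mem[0x24..0x27] <- [e4 15 c4 28]
D4: mem[0x0a..0x0d] <- [35 e2 a1 8c]
query mem[0x07]=0xc4, mem[0x2e]=0xc4, mem[0x28]=0x15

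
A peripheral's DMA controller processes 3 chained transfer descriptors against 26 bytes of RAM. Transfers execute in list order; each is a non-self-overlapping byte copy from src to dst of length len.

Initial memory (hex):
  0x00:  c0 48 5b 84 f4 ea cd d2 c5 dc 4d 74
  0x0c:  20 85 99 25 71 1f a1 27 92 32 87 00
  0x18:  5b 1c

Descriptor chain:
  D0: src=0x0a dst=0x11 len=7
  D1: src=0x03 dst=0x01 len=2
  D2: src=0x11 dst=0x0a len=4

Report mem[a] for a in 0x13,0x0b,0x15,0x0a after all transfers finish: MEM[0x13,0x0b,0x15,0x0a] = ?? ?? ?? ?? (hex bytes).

#0 dst[0x11+7] := {0x4d,0x74,0x20,0x85,0x99,0x25,0x71}
#1 dst[0x01+2] := {0x84,0xf4}
#2 dst[0x0a+4] := {0x4d,0x74,0x20,0x85}
query mem[0x13]=0x20, mem[0x0b]=0x74, mem[0x15]=0x99, mem[0x0a]=0x4d

MEM[0x13,0x0b,0x15,0x0a] = 20 74 99 4d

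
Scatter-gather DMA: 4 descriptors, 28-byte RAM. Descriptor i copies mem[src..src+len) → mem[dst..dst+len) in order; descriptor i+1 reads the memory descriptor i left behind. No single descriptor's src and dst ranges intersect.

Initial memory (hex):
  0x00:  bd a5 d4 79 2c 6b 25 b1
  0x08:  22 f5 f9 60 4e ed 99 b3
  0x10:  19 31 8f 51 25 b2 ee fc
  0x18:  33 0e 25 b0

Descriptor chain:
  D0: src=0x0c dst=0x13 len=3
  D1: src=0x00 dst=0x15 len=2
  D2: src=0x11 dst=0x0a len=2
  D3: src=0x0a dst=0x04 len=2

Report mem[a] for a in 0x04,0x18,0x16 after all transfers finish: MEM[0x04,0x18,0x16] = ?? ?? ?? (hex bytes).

MEM[0x04,0x18,0x16] = 31 33 a5

#0 dst[0x13+3] := {0x4e,0xed,0x99}
#1 dst[0x15+2] := {0xbd,0xa5}
#2 dst[0x0a+2] := {0x31,0x8f}
#3 dst[0x04+2] := {0x31,0x8f}
query mem[0x04]=0x31, mem[0x18]=0x33, mem[0x16]=0xa5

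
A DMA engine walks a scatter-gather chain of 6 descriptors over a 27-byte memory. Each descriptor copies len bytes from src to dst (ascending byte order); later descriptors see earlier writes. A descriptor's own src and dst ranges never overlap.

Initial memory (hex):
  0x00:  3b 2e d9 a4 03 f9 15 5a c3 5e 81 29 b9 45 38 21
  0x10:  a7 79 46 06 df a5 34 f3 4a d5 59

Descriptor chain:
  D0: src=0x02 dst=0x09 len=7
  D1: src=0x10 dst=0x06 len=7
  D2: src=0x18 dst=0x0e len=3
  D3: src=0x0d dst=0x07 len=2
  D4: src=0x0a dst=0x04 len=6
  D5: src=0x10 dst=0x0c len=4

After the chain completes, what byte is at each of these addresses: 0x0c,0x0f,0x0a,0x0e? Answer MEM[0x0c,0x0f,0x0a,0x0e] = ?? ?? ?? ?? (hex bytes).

#0 dst[0x09+7] := {0xd9,0xa4,0x03,0xf9,0x15,0x5a,0xc3}
#1 dst[0x06+7] := {0xa7,0x79,0x46,0x06,0xdf,0xa5,0x34}
#2 dst[0x0e+3] := {0x4a,0xd5,0x59}
#3 dst[0x07+2] := {0x15,0x4a}
#4 dst[0x04+6] := {0xdf,0xa5,0x34,0x15,0x4a,0xd5}
#5 dst[0x0c+4] := {0x59,0x79,0x46,0x06}
query mem[0x0c]=0x59, mem[0x0f]=0x06, mem[0x0a]=0xdf, mem[0x0e]=0x46

MEM[0x0c,0x0f,0x0a,0x0e] = 59 06 df 46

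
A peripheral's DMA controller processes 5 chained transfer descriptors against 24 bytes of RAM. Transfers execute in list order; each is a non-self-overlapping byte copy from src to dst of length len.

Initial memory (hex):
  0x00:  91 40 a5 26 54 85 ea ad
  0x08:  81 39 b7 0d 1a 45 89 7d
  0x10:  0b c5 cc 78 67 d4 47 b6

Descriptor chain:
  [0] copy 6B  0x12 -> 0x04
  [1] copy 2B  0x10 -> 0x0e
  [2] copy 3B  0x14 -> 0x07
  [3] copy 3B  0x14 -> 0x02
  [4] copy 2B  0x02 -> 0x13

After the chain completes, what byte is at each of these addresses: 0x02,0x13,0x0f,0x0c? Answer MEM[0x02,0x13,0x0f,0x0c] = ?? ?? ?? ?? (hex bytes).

MEM[0x02,0x13,0x0f,0x0c] = 67 67 c5 1a

#0 dst[0x04+6] := {0xcc,0x78,0x67,0xd4,0x47,0xb6}
#1 dst[0x0e+2] := {0x0b,0xc5}
#2 dst[0x07+3] := {0x67,0xd4,0x47}
#3 dst[0x02+3] := {0x67,0xd4,0x47}
#4 dst[0x13+2] := {0x67,0xd4}
query mem[0x02]=0x67, mem[0x13]=0x67, mem[0x0f]=0xc5, mem[0x0c]=0x1a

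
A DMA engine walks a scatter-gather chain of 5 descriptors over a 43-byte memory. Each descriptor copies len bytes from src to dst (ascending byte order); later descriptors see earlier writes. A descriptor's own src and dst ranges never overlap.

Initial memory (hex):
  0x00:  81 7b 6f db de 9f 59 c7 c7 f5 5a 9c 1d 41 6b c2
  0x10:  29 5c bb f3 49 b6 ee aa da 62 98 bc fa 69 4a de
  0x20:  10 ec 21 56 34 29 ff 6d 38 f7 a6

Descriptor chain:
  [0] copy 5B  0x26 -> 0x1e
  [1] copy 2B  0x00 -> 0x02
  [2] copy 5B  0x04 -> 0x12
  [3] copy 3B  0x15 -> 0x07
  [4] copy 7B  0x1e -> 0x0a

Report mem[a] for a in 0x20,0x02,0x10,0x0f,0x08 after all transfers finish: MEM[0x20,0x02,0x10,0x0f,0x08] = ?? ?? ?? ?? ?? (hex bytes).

MEM[0x20,0x02,0x10,0x0f,0x08] = 38 81 34 56 c7

[0] 0x26->0x1e len=5 : ff 6d 38 f7 a6
[1] 0x00->0x02 len=2 : 81 7b
[2] 0x04->0x12 len=5 : de 9f 59 c7 c7
[3] 0x15->0x07 len=3 : c7 c7 aa
[4] 0x1e->0x0a len=7 : ff 6d 38 f7 a6 56 34
query mem[0x20]=0x38, mem[0x02]=0x81, mem[0x10]=0x34, mem[0x0f]=0x56, mem[0x08]=0xc7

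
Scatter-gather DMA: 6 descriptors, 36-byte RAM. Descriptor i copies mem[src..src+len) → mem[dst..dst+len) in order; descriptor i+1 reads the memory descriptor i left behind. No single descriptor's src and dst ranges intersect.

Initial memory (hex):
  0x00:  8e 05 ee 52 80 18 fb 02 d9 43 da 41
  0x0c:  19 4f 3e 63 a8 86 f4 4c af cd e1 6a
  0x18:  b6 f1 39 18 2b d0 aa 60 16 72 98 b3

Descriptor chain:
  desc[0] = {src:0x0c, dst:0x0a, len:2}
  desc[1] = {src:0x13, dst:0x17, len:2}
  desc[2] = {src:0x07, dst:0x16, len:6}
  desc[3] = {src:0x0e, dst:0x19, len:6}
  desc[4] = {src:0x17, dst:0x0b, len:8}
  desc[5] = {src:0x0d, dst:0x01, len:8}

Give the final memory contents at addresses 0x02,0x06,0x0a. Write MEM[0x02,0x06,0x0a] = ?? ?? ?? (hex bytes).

D0: mem[0x0a..0x0b] <- [19 4f]
D1: mem[0x17..0x18] <- [4c af]
D2: mem[0x16..0x1b] <- [02 d9 43 19 4f 19]
D3: mem[0x19..0x1e] <- [3e 63 a8 86 f4 4c]
D4: mem[0x0b..0x12] <- [d9 43 3e 63 a8 86 f4 4c]
D5: mem[0x01..0x08] <- [3e 63 a8 86 f4 4c 4c af]
query mem[0x02]=0x63, mem[0x06]=0x4c, mem[0x0a]=0x19

MEM[0x02,0x06,0x0a] = 63 4c 19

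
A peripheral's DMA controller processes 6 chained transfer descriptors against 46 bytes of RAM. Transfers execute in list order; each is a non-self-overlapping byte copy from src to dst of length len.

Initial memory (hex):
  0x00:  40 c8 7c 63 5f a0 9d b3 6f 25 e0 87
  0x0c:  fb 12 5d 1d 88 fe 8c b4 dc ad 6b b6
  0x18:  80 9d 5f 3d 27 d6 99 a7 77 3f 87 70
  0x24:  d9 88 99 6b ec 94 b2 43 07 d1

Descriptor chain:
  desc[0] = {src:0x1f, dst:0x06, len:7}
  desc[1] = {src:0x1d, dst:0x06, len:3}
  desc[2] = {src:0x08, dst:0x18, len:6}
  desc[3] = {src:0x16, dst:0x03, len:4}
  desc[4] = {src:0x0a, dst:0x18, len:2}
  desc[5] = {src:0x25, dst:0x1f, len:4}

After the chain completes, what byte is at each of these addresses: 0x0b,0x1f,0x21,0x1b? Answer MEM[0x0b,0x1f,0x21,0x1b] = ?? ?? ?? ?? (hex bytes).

#0 dst[0x06+7] := {0xa7,0x77,0x3f,0x87,0x70,0xd9,0x88}
#1 dst[0x06+3] := {0xd6,0x99,0xa7}
#2 dst[0x18+6] := {0xa7,0x87,0x70,0xd9,0x88,0x12}
#3 dst[0x03+4] := {0x6b,0xb6,0xa7,0x87}
#4 dst[0x18+2] := {0x70,0xd9}
#5 dst[0x1f+4] := {0x88,0x99,0x6b,0xec}
query mem[0x0b]=0xd9, mem[0x1f]=0x88, mem[0x21]=0x6b, mem[0x1b]=0xd9

MEM[0x0b,0x1f,0x21,0x1b] = d9 88 6b d9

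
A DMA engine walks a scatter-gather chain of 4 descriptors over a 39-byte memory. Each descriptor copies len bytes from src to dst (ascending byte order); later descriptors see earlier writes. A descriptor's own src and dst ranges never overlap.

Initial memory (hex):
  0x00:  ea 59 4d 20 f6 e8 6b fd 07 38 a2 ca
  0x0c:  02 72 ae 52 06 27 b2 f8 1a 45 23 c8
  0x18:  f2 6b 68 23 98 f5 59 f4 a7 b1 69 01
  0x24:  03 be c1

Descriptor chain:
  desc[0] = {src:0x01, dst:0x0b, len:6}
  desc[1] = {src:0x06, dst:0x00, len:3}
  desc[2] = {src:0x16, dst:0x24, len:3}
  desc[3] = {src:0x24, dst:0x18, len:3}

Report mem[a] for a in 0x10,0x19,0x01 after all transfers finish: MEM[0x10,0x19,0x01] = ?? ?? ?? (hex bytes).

D0: mem[0x0b..0x10] <- [59 4d 20 f6 e8 6b]
D1: mem[0x00..0x02] <- [6b fd 07]
D2: mem[0x24..0x26] <- [23 c8 f2]
D3: mem[0x18..0x1a] <- [23 c8 f2]
query mem[0x10]=0x6b, mem[0x19]=0xc8, mem[0x01]=0xfd

MEM[0x10,0x19,0x01] = 6b c8 fd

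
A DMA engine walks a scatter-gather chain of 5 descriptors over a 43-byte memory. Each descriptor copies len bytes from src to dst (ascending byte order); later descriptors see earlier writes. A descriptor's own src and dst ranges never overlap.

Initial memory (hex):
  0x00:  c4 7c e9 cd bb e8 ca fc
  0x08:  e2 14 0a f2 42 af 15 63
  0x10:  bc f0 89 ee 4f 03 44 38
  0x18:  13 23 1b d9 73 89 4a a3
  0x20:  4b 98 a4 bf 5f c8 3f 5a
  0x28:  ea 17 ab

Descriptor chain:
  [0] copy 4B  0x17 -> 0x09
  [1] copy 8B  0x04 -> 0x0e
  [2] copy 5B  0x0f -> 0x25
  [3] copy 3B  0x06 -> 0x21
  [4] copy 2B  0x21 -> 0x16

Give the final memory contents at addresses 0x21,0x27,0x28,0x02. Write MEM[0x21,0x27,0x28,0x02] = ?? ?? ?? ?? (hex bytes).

MEM[0x21,0x27,0x28,0x02] = ca fc e2 e9

  after D0: wrote 4B at 0x09 = 3813231b
  after D1: wrote 8B at 0x0e = bbe8cafce2381323
  after D2: wrote 5B at 0x25 = e8cafce238
  after D3: wrote 3B at 0x21 = cafce2
  after D4: wrote 2B at 0x16 = cafc
query mem[0x21]=0xca, mem[0x27]=0xfc, mem[0x28]=0xe2, mem[0x02]=0xe9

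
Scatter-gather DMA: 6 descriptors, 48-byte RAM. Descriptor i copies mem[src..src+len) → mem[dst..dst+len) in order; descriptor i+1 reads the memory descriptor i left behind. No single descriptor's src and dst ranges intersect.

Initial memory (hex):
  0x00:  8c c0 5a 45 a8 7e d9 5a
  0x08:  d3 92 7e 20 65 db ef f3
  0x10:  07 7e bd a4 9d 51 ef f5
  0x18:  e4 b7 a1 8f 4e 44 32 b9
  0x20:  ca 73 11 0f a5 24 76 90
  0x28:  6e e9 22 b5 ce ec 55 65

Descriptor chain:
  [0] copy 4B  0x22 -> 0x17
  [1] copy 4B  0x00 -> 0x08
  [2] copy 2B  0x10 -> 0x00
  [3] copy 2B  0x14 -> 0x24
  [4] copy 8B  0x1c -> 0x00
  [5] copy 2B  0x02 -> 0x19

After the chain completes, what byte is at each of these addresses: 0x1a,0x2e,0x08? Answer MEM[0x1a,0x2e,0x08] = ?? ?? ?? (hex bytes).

D0: mem[0x17..0x1a] <- [11 0f a5 24]
D1: mem[0x08..0x0b] <- [8c c0 5a 45]
D2: mem[0x00..0x01] <- [07 7e]
D3: mem[0x24..0x25] <- [9d 51]
D4: mem[0x00..0x07] <- [4e 44 32 b9 ca 73 11 0f]
D5: mem[0x19..0x1a] <- [32 b9]
query mem[0x1a]=0xb9, mem[0x2e]=0x55, mem[0x08]=0x8c

MEM[0x1a,0x2e,0x08] = b9 55 8c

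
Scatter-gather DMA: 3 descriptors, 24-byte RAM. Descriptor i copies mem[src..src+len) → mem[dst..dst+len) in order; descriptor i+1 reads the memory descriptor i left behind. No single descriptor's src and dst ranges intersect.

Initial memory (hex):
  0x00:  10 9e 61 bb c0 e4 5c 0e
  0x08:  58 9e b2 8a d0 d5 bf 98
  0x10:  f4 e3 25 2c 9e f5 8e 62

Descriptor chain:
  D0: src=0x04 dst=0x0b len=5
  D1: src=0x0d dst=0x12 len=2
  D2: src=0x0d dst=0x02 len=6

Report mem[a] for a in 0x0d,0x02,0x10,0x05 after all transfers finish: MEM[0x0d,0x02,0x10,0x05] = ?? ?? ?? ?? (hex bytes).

MEM[0x0d,0x02,0x10,0x05] = 5c 5c f4 f4

#0 dst[0x0b+5] := {0xc0,0xe4,0x5c,0x0e,0x58}
#1 dst[0x12+2] := {0x5c,0x0e}
#2 dst[0x02+6] := {0x5c,0x0e,0x58,0xf4,0xe3,0x5c}
query mem[0x0d]=0x5c, mem[0x02]=0x5c, mem[0x10]=0xf4, mem[0x05]=0xf4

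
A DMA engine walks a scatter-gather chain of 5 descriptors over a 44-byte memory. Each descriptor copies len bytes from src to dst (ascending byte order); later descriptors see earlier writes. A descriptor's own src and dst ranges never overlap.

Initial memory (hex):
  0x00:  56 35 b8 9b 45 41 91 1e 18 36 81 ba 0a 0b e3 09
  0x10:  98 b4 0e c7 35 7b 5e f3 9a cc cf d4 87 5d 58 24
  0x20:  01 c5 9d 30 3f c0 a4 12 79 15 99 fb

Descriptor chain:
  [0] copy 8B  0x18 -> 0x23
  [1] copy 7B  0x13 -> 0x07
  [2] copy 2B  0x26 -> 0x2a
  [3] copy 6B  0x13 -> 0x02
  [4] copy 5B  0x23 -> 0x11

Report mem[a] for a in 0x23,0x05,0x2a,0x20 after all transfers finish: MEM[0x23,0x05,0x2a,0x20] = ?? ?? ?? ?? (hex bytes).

[0] 0x18->0x23 len=8 : 9a cc cf d4 87 5d 58 24
[1] 0x13->0x07 len=7 : c7 35 7b 5e f3 9a cc
[2] 0x26->0x2a len=2 : d4 87
[3] 0x13->0x02 len=6 : c7 35 7b 5e f3 9a
[4] 0x23->0x11 len=5 : 9a cc cf d4 87
query mem[0x23]=0x9a, mem[0x05]=0x5e, mem[0x2a]=0xd4, mem[0x20]=0x01

MEM[0x23,0x05,0x2a,0x20] = 9a 5e d4 01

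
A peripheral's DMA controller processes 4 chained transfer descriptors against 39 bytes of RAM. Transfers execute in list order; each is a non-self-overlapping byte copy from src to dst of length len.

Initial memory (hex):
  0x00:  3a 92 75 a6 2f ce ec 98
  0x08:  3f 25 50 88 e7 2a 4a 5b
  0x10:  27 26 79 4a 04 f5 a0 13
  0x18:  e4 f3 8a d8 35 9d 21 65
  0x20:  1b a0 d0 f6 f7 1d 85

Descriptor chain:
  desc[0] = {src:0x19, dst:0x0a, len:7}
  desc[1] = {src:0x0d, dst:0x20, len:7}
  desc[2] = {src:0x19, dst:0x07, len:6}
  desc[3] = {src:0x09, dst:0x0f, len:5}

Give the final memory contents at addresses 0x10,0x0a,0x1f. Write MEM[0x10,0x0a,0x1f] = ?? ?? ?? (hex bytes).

  after D0: wrote 7B at 0x0a = f38ad8359d2165
  after D1: wrote 7B at 0x20 = 359d216526794a
  after D2: wrote 6B at 0x07 = f38ad8359d21
  after D3: wrote 5B at 0x0f = d8359d2135
query mem[0x10]=0x35, mem[0x0a]=0x35, mem[0x1f]=0x65

MEM[0x10,0x0a,0x1f] = 35 35 65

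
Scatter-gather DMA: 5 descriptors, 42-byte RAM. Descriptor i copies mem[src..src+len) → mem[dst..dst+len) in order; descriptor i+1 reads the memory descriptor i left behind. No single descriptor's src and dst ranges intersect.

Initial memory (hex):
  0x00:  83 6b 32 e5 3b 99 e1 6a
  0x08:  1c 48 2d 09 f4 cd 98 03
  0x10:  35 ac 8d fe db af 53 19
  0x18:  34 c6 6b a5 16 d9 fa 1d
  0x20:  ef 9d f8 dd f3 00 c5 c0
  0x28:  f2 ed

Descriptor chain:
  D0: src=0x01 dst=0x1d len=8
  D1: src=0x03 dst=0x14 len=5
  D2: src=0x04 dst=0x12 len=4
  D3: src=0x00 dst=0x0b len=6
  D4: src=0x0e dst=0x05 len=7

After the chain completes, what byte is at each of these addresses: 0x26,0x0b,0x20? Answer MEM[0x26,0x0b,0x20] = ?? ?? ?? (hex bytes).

#0 dst[0x1d+8] := {0x6b,0x32,0xe5,0x3b,0x99,0xe1,0x6a,0x1c}
#1 dst[0x14+5] := {0xe5,0x3b,0x99,0xe1,0x6a}
#2 dst[0x12+4] := {0x3b,0x99,0xe1,0x6a}
#3 dst[0x0b+6] := {0x83,0x6b,0x32,0xe5,0x3b,0x99}
#4 dst[0x05+7] := {0xe5,0x3b,0x99,0xac,0x3b,0x99,0xe1}
query mem[0x26]=0xc5, mem[0x0b]=0xe1, mem[0x20]=0x3b

MEM[0x26,0x0b,0x20] = c5 e1 3b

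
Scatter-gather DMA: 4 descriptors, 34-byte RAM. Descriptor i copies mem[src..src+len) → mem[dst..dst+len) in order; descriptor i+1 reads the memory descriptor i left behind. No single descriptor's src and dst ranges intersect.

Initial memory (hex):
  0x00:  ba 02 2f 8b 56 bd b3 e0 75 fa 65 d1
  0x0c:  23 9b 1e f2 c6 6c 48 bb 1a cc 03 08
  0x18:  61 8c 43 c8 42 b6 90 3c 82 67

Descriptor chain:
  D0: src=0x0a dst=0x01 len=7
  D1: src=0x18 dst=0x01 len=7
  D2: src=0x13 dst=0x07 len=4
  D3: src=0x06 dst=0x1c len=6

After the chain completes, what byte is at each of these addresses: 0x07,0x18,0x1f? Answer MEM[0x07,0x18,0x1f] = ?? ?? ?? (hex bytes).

D0: mem[0x01..0x07] <- [65 d1 23 9b 1e f2 c6]
D1: mem[0x01..0x07] <- [61 8c 43 c8 42 b6 90]
D2: mem[0x07..0x0a] <- [bb 1a cc 03]
D3: mem[0x1c..0x21] <- [b6 bb 1a cc 03 d1]
query mem[0x07]=0xbb, mem[0x18]=0x61, mem[0x1f]=0xcc

MEM[0x07,0x18,0x1f] = bb 61 cc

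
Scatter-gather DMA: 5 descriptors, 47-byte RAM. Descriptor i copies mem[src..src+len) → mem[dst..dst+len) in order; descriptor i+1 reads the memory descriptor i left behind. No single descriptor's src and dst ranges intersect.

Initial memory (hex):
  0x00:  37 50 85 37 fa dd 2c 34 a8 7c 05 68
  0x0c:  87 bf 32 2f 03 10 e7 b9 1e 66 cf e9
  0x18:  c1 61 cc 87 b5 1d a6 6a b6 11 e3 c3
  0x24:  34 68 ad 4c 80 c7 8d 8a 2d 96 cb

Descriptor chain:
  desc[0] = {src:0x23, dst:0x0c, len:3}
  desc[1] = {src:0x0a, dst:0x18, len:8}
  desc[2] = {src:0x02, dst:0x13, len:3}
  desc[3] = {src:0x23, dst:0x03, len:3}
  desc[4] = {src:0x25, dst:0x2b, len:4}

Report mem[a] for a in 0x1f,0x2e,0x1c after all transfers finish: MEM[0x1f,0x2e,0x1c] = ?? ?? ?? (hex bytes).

  after D0: wrote 3B at 0x0c = c33468
  after D1: wrote 8B at 0x18 = 0568c334682f0310
  after D2: wrote 3B at 0x13 = 8537fa
  after D3: wrote 3B at 0x03 = c33468
  after D4: wrote 4B at 0x2b = 68ad4c80
query mem[0x1f]=0x10, mem[0x2e]=0x80, mem[0x1c]=0x68

MEM[0x1f,0x2e,0x1c] = 10 80 68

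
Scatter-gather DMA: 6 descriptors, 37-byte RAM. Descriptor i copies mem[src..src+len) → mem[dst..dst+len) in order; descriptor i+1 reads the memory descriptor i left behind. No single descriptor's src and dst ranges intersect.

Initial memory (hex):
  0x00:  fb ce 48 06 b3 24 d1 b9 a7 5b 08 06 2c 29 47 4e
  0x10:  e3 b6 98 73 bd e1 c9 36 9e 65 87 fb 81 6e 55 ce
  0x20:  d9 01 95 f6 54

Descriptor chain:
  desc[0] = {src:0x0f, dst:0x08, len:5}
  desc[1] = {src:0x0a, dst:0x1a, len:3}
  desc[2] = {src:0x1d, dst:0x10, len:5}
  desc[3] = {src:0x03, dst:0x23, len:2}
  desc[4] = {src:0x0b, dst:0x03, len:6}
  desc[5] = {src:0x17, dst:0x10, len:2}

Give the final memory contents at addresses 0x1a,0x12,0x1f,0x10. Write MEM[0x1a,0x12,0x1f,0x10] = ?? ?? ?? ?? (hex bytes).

MEM[0x1a,0x12,0x1f,0x10] = b6 ce ce 36

D0: mem[0x08..0x0c] <- [4e e3 b6 98 73]
D1: mem[0x1a..0x1c] <- [b6 98 73]
D2: mem[0x10..0x14] <- [6e 55 ce d9 01]
D3: mem[0x23..0x24] <- [06 b3]
D4: mem[0x03..0x08] <- [98 73 29 47 4e 6e]
D5: mem[0x10..0x11] <- [36 9e]
query mem[0x1a]=0xb6, mem[0x12]=0xce, mem[0x1f]=0xce, mem[0x10]=0x36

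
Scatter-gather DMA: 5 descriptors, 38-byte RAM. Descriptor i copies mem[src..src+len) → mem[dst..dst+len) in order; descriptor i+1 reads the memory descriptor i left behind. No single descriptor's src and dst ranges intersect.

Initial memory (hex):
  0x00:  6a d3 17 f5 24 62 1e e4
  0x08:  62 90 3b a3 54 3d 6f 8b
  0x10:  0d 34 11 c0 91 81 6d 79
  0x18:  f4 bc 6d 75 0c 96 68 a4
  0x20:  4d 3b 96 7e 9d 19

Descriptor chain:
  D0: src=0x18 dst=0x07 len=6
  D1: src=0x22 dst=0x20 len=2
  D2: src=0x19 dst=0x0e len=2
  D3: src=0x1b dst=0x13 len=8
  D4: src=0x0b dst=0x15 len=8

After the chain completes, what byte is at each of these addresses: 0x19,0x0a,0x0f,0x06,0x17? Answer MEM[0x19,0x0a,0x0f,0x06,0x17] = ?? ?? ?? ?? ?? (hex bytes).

#0 dst[0x07+6] := {0xf4,0xbc,0x6d,0x75,0x0c,0x96}
#1 dst[0x20+2] := {0x96,0x7e}
#2 dst[0x0e+2] := {0xbc,0x6d}
#3 dst[0x13+8] := {0x75,0x0c,0x96,0x68,0xa4,0x96,0x7e,0x96}
#4 dst[0x15+8] := {0x0c,0x96,0x3d,0xbc,0x6d,0x0d,0x34,0x11}
query mem[0x19]=0x6d, mem[0x0a]=0x75, mem[0x0f]=0x6d, mem[0x06]=0x1e, mem[0x17]=0x3d

MEM[0x19,0x0a,0x0f,0x06,0x17] = 6d 75 6d 1e 3d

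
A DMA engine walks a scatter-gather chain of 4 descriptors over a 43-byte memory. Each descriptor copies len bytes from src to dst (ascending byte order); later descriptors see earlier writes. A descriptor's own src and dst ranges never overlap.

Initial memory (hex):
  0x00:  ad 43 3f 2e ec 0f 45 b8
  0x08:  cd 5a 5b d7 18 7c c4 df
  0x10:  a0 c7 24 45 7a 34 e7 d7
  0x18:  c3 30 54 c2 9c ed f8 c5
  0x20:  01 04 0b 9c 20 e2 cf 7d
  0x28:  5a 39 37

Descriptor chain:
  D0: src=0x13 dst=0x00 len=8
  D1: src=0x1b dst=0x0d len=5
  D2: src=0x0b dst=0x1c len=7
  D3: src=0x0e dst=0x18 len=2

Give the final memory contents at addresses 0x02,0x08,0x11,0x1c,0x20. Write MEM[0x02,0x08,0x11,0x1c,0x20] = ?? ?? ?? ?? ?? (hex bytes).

MEM[0x02,0x08,0x11,0x1c,0x20] = 34 cd c5 d7 ed

D0: mem[0x00..0x07] <- [45 7a 34 e7 d7 c3 30 54]
D1: mem[0x0d..0x11] <- [c2 9c ed f8 c5]
D2: mem[0x1c..0x22] <- [d7 18 c2 9c ed f8 c5]
D3: mem[0x18..0x19] <- [9c ed]
query mem[0x02]=0x34, mem[0x08]=0xcd, mem[0x11]=0xc5, mem[0x1c]=0xd7, mem[0x20]=0xed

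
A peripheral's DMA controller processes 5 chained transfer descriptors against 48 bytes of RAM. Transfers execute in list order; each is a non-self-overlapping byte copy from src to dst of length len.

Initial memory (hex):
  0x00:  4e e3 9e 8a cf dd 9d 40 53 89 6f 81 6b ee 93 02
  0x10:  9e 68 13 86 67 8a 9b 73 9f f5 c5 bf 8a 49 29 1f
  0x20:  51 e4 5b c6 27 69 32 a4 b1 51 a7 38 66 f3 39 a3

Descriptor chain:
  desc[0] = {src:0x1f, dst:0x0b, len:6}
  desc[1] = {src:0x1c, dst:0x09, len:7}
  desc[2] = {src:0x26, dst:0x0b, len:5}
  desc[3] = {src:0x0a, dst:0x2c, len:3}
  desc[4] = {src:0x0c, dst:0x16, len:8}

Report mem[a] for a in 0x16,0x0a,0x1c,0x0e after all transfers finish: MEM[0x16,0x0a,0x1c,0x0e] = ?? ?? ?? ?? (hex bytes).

MEM[0x16,0x0a,0x1c,0x0e] = a4 49 13 51

#0 dst[0x0b+6] := {0x1f,0x51,0xe4,0x5b,0xc6,0x27}
#1 dst[0x09+7] := {0x8a,0x49,0x29,0x1f,0x51,0xe4,0x5b}
#2 dst[0x0b+5] := {0x32,0xa4,0xb1,0x51,0xa7}
#3 dst[0x2c+3] := {0x49,0x32,0xa4}
#4 dst[0x16+8] := {0xa4,0xb1,0x51,0xa7,0x27,0x68,0x13,0x86}
query mem[0x16]=0xa4, mem[0x0a]=0x49, mem[0x1c]=0x13, mem[0x0e]=0x51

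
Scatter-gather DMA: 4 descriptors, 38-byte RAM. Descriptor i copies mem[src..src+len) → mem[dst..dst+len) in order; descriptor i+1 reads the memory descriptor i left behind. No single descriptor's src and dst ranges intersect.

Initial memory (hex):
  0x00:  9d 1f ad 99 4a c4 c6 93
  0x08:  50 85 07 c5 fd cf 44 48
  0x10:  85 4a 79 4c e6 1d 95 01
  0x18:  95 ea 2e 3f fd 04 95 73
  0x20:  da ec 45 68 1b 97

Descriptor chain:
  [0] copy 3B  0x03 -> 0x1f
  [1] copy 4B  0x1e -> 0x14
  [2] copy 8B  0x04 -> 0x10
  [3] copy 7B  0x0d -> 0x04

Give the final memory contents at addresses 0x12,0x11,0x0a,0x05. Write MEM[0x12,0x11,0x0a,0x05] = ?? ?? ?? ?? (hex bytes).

MEM[0x12,0x11,0x0a,0x05] = c6 c4 93 44

D0: mem[0x1f..0x21] <- [99 4a c4]
D1: mem[0x14..0x17] <- [95 99 4a c4]
D2: mem[0x10..0x17] <- [4a c4 c6 93 50 85 07 c5]
D3: mem[0x04..0x0a] <- [cf 44 48 4a c4 c6 93]
query mem[0x12]=0xc6, mem[0x11]=0xc4, mem[0x0a]=0x93, mem[0x05]=0x44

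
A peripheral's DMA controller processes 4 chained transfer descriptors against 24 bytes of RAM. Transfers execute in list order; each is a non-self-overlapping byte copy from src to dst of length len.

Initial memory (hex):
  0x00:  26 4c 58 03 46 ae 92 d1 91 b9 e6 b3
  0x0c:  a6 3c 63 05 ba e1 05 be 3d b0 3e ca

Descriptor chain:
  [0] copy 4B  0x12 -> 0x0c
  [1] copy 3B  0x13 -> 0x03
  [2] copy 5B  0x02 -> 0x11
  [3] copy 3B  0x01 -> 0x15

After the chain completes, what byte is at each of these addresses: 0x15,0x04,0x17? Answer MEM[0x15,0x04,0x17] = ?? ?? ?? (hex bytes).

MEM[0x15,0x04,0x17] = 4c 3d be

#0 dst[0x0c+4] := {0x05,0xbe,0x3d,0xb0}
#1 dst[0x03+3] := {0xbe,0x3d,0xb0}
#2 dst[0x11+5] := {0x58,0xbe,0x3d,0xb0,0x92}
#3 dst[0x15+3] := {0x4c,0x58,0xbe}
query mem[0x15]=0x4c, mem[0x04]=0x3d, mem[0x17]=0xbe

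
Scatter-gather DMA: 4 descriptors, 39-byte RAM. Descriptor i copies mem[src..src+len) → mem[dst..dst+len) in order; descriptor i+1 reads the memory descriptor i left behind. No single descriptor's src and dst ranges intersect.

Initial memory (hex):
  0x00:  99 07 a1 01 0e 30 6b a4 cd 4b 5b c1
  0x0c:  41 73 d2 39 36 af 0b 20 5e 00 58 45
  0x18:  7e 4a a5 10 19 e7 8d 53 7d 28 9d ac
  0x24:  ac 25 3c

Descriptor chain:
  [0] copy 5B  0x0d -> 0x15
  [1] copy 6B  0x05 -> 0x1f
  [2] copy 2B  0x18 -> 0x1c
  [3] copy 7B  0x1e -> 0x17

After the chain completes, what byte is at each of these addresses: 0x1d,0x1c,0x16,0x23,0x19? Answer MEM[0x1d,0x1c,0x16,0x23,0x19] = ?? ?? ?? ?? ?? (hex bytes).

[0] 0x0d->0x15 len=5 : 73 d2 39 36 af
[1] 0x05->0x1f len=6 : 30 6b a4 cd 4b 5b
[2] 0x18->0x1c len=2 : 36 af
[3] 0x1e->0x17 len=7 : 8d 30 6b a4 cd 4b 5b
query mem[0x1d]=0x5b, mem[0x1c]=0x4b, mem[0x16]=0xd2, mem[0x23]=0x4b, mem[0x19]=0x6b

MEM[0x1d,0x1c,0x16,0x23,0x19] = 5b 4b d2 4b 6b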